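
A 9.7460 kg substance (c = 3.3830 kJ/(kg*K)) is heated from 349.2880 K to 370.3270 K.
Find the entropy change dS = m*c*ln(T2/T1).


T2/T1 = 1.0602
ln(T2/T1) = 0.0585
dS = 9.7460 * 3.3830 * 0.0585 = 1.9284 kJ/K

1.9284 kJ/K


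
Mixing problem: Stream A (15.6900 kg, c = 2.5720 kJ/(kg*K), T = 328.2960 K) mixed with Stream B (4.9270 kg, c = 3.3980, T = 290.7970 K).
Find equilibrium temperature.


num = 18116.7877
den = 57.0966
Tf = 317.3005 K

317.3005 K


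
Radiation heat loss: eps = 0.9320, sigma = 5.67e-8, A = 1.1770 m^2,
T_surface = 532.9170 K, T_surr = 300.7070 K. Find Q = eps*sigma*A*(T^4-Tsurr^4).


T^4 = 8.0656e+10
Tsurr^4 = 8.1766e+09
Q = 0.9320 * 5.67e-8 * 1.1770 * 7.2480e+10 = 4508.0805 W

4508.0805 W


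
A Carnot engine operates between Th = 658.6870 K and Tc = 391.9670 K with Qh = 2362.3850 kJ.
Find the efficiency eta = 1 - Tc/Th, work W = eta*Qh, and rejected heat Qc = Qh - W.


eta = 1 - 391.9670/658.6870 = 0.4049
W = 0.4049 * 2362.3850 = 956.5929 kJ
Qc = 2362.3850 - 956.5929 = 1405.7921 kJ

eta = 40.4927%, W = 956.5929 kJ, Qc = 1405.7921 kJ


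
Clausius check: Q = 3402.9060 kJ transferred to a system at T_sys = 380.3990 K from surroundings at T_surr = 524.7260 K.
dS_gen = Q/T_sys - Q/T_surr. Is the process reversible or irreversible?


dS_sys = 3402.9060/380.3990 = 8.9456 kJ/K
dS_surr = -3402.9060/524.7260 = -6.4851 kJ/K
dS_gen = 8.9456 - 6.4851 = 2.4605 kJ/K (irreversible)

dS_gen = 2.4605 kJ/K, irreversible


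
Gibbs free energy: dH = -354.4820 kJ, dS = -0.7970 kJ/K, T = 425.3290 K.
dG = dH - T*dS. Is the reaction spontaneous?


T*dS = 425.3290 * -0.7970 = -338.9872 kJ
dG = -354.4820 + 338.9872 = -15.4948 kJ (spontaneous)

dG = -15.4948 kJ, spontaneous


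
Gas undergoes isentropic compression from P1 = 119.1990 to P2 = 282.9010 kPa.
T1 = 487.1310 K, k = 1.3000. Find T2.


(k-1)/k = 0.2308
(P2/P1)^exp = 1.2207
T2 = 487.1310 * 1.2207 = 594.6586 K

594.6586 K


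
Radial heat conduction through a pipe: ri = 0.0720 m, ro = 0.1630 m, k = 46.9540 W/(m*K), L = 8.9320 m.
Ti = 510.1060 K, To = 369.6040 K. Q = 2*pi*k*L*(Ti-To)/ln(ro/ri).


dT = 140.5020 K
ln(ro/ri) = 0.8171
Q = 2*pi*46.9540*8.9320*140.5020 / 0.8171 = 453123.8638 W

453123.8638 W


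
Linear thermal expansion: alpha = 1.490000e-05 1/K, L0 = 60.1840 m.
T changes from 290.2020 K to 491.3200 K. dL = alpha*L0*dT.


dT = 201.1180 K
dL = 1.490000e-05 * 60.1840 * 201.1180 = 0.180351 m
L_final = 60.364351 m

dL = 0.180351 m


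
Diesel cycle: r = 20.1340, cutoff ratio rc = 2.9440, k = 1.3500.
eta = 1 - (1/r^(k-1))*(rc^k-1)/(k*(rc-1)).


r^(k-1) = 2.8601
rc^k = 4.2960
eta = 0.5609 = 56.0879%

56.0879%


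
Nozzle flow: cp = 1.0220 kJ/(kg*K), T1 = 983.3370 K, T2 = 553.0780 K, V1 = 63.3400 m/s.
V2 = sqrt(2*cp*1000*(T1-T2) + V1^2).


dT = 430.2590 K
2*cp*1000*dT = 879449.3960
V1^2 = 4011.9556
V2 = sqrt(883461.3516) = 939.9262 m/s

939.9262 m/s


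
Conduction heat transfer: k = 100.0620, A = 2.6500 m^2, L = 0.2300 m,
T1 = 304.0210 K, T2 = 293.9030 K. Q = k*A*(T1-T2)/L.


dT = 10.1180 K
Q = 100.0620 * 2.6500 * 10.1180 / 0.2300 = 11664.9234 W

11664.9234 W


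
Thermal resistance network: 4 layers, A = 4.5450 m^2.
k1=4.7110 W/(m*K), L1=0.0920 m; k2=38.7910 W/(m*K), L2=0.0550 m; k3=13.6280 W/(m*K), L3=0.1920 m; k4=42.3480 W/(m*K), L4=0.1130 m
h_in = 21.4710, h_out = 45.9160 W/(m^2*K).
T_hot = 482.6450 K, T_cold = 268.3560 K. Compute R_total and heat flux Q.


R_conv_in = 1/(21.4710*4.5450) = 0.0102
R_1 = 0.0920/(4.7110*4.5450) = 0.0043
R_2 = 0.0550/(38.7910*4.5450) = 0.0003
R_3 = 0.1920/(13.6280*4.5450) = 0.0031
R_4 = 0.1130/(42.3480*4.5450) = 0.0006
R_conv_out = 1/(45.9160*4.5450) = 0.0048
R_total = 0.0233 K/W
Q = 214.2890 / 0.0233 = 9183.2103 W

R_total = 0.0233 K/W, Q = 9183.2103 W


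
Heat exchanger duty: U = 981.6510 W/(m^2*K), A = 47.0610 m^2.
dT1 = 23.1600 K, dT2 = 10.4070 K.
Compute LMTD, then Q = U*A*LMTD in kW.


LMTD = 15.9423 K
Q = 981.6510 * 47.0610 * 15.9423 = 736493.4173 W = 736.4934 kW

736.4934 kW


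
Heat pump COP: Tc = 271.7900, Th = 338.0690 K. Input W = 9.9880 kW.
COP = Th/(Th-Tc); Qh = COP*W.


COP = 338.0690 / 66.2790 = 5.1007
Qh = 5.1007 * 9.9880 = 50.9457 kW

COP = 5.1007, Qh = 50.9457 kW


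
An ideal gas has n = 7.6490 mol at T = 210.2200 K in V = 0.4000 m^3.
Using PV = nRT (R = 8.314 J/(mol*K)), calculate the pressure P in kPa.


P = nRT/V = 7.6490 * 8.314 * 210.2200 / 0.4000
= 13368.6857 / 0.4000 = 33421.7142 Pa = 33.4217 kPa

33.4217 kPa


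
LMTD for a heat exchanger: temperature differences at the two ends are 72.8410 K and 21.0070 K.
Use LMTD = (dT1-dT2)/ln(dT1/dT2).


dT1/dT2 = 3.4675
ln(dT1/dT2) = 1.2434
LMTD = 51.8340 / 1.2434 = 41.6865 K

41.6865 K


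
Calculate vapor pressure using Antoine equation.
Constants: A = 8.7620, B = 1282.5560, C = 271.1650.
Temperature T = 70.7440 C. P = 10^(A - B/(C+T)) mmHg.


C+T = 341.9090
B/(C+T) = 3.7512
log10(P) = 8.7620 - 3.7512 = 5.0108
P = 10^5.0108 = 102526.9743 mmHg

102526.9743 mmHg


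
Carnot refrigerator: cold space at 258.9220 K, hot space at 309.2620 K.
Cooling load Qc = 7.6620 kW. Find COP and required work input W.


COP = 258.9220 / 50.3400 = 5.1435
W = 7.6620 / 5.1435 = 1.4897 kW

COP = 5.1435, W = 1.4897 kW


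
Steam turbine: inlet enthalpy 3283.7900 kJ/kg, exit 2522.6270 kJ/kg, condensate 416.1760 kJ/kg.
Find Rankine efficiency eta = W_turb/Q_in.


W = 761.1630 kJ/kg
Q_in = 2867.6140 kJ/kg
eta = 0.2654 = 26.5434%

eta = 26.5434%


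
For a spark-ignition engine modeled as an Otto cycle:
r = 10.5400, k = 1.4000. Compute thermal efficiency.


r^(k-1) = 2.5653
eta = 1 - 1/2.5653 = 0.6102 = 61.0180%

61.0180%


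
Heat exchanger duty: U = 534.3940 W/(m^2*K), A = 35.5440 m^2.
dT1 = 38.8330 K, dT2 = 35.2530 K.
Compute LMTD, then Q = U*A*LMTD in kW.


LMTD = 37.0141 K
Q = 534.3940 * 35.5440 * 37.0141 = 703065.2802 W = 703.0653 kW

703.0653 kW


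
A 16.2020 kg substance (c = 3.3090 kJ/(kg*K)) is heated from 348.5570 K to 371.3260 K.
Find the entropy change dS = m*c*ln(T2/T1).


T2/T1 = 1.0653
ln(T2/T1) = 0.0633
dS = 16.2020 * 3.3090 * 0.0633 = 3.3925 kJ/K

3.3925 kJ/K


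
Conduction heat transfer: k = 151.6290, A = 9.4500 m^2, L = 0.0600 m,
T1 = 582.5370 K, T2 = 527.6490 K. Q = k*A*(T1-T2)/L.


dT = 54.8880 K
Q = 151.6290 * 9.4500 * 54.8880 / 0.0600 = 1310811.4769 W

1310811.4769 W


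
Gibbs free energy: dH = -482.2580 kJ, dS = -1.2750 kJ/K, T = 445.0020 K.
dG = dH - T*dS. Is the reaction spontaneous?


T*dS = 445.0020 * -1.2750 = -567.3775 kJ
dG = -482.2580 + 567.3775 = 85.1195 kJ (non-spontaneous)

dG = 85.1195 kJ, non-spontaneous


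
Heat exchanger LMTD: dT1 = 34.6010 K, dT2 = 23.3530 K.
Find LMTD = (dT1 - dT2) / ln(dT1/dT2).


dT1/dT2 = 1.4817
ln(dT1/dT2) = 0.3932
LMTD = 11.2480 / 0.3932 = 28.6094 K

28.6094 K


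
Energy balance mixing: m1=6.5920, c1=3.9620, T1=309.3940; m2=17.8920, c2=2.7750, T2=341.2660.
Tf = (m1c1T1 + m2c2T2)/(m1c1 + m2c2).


num = 25024.5583
den = 75.7678
Tf = 330.2796 K

330.2796 K


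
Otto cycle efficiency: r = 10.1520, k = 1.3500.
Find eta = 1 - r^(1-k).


r^(k-1) = 2.2506
eta = 1 - 1/2.2506 = 0.5557 = 55.5669%

55.5669%


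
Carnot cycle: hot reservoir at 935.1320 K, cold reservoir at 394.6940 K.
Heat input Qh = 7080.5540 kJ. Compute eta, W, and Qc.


eta = 1 - 394.6940/935.1320 = 0.5779
W = 0.5779 * 7080.5540 = 4092.0431 kJ
Qc = 7080.5540 - 4092.0431 = 2988.5109 kJ

eta = 57.7927%, W = 4092.0431 kJ, Qc = 2988.5109 kJ


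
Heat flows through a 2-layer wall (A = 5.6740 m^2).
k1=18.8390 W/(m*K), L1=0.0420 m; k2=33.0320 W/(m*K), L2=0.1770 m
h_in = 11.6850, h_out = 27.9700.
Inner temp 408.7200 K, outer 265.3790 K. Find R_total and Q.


R_conv_in = 1/(11.6850*5.6740) = 0.0151
R_1 = 0.0420/(18.8390*5.6740) = 0.0004
R_2 = 0.1770/(33.0320*5.6740) = 0.0009
R_conv_out = 1/(27.9700*5.6740) = 0.0063
R_total = 0.0227 K/W
Q = 143.3410 / 0.0227 = 6308.6816 W

R_total = 0.0227 K/W, Q = 6308.6816 W


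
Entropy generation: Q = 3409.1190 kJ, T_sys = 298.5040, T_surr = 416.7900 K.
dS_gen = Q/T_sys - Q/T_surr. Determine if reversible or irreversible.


dS_sys = 3409.1190/298.5040 = 11.4207 kJ/K
dS_surr = -3409.1190/416.7900 = -8.1795 kJ/K
dS_gen = 11.4207 - 8.1795 = 3.2412 kJ/K (irreversible)

dS_gen = 3.2412 kJ/K, irreversible


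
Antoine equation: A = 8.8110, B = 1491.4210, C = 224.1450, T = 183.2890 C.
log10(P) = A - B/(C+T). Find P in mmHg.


C+T = 407.4340
B/(C+T) = 3.6605
log10(P) = 8.8110 - 3.6605 = 5.1505
P = 10^5.1505 = 141409.4053 mmHg

141409.4053 mmHg


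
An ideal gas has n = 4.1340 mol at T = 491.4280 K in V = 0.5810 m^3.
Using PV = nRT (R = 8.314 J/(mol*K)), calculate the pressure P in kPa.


P = nRT/V = 4.1340 * 8.314 * 491.4280 / 0.5810
= 16890.4177 / 0.5810 = 29071.2869 Pa = 29.0713 kPa

29.0713 kPa


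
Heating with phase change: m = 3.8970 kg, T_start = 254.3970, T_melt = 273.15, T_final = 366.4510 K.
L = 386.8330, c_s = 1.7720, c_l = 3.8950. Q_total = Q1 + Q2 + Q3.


Q1 (sensible, solid) = 3.8970 * 1.7720 * 18.7530 = 129.4985 kJ
Q2 (latent) = 3.8970 * 386.8330 = 1507.4882 kJ
Q3 (sensible, liquid) = 3.8970 * 3.8950 * 93.3010 = 1416.1986 kJ
Q_total = 3053.1854 kJ

3053.1854 kJ


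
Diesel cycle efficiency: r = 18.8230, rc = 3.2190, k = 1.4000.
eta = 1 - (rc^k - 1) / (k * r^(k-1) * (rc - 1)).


r^(k-1) = 3.2350
rc^k = 5.1382
eta = 0.5882 = 58.8236%

58.8236%


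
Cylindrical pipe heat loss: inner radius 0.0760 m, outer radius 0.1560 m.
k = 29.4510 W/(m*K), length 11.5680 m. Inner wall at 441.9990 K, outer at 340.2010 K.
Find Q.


dT = 101.7980 K
ln(ro/ri) = 0.7191
Q = 2*pi*29.4510*11.5680*101.7980 / 0.7191 = 303022.2102 W

303022.2102 W


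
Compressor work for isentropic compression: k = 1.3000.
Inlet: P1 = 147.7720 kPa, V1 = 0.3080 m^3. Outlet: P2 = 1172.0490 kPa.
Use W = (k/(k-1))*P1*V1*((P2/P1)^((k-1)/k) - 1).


(k-1)/k = 0.2308
(P2/P1)^exp = 1.6127
W = 4.3333 * 147.7720 * 0.3080 * (1.6127 - 1) = 120.8329 kJ

120.8329 kJ


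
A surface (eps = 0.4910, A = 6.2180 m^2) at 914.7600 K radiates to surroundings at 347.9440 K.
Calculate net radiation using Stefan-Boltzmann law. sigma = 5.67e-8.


T^4 = 7.0021e+11
Tsurr^4 = 1.4657e+10
Q = 0.4910 * 5.67e-8 * 6.2180 * 6.8555e+11 = 118674.3415 W

118674.3415 W


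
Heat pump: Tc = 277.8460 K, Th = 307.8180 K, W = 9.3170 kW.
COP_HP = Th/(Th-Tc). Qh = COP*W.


COP = 307.8180 / 29.9720 = 10.2702
Qh = 10.2702 * 9.3170 = 95.6873 kW

COP = 10.2702, Qh = 95.6873 kW


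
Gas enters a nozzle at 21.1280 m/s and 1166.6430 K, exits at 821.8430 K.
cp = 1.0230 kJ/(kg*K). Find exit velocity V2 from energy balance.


dT = 344.8000 K
2*cp*1000*dT = 705460.8000
V1^2 = 446.3924
V2 = sqrt(705907.1924) = 840.1828 m/s

840.1828 m/s


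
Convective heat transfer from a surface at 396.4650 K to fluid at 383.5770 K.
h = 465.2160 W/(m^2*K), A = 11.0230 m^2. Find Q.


dT = 12.8880 K
Q = 465.2160 * 11.0230 * 12.8880 = 66090.6431 W

66090.6431 W


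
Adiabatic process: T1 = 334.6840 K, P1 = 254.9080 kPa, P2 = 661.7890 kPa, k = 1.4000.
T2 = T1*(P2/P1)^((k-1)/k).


(k-1)/k = 0.2857
(P2/P1)^exp = 1.3134
T2 = 334.6840 * 1.3134 = 439.5585 K

439.5585 K


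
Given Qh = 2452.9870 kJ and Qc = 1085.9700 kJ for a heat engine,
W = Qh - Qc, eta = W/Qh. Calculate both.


W = 2452.9870 - 1085.9700 = 1367.0170 kJ
eta = 1367.0170 / 2452.9870 = 0.5573 = 55.7287%

W = 1367.0170 kJ, eta = 55.7287%


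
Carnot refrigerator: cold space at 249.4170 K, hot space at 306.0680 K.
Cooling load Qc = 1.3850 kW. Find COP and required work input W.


COP = 249.4170 / 56.6510 = 4.4027
W = 1.3850 / 4.4027 = 0.3146 kW

COP = 4.4027, W = 0.3146 kW


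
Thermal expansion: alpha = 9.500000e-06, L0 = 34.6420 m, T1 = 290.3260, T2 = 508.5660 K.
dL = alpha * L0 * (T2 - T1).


dT = 218.2400 K
dL = 9.500000e-06 * 34.6420 * 218.2400 = 0.071823 m
L_final = 34.713823 m

dL = 0.071823 m


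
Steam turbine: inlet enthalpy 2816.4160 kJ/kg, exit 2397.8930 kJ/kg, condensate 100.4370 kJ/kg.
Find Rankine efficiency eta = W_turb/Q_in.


W = 418.5230 kJ/kg
Q_in = 2715.9790 kJ/kg
eta = 0.1541 = 15.4097%

eta = 15.4097%


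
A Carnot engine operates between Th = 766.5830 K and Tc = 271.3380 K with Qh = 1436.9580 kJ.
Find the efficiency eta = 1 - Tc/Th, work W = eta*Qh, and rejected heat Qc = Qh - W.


eta = 1 - 271.3380/766.5830 = 0.6460
W = 0.6460 * 1436.9580 = 928.3356 kJ
Qc = 1436.9580 - 928.3356 = 508.6224 kJ

eta = 64.6042%, W = 928.3356 kJ, Qc = 508.6224 kJ


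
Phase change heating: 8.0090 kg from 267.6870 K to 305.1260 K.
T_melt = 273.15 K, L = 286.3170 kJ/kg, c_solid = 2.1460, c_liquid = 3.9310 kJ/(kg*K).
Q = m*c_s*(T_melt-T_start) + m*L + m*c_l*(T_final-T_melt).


Q1 (sensible, solid) = 8.0090 * 2.1460 * 5.4630 = 93.8943 kJ
Q2 (latent) = 8.0090 * 286.3170 = 2293.1129 kJ
Q3 (sensible, liquid) = 8.0090 * 3.9310 * 31.9760 = 1006.7125 kJ
Q_total = 3393.7197 kJ

3393.7197 kJ


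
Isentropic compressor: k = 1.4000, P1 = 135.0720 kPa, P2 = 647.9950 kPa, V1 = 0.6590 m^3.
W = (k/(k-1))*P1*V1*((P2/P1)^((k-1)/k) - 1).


(k-1)/k = 0.2857
(P2/P1)^exp = 1.5652
W = 3.5000 * 135.0720 * 0.6590 * (1.5652 - 1) = 176.0882 kJ

176.0882 kJ


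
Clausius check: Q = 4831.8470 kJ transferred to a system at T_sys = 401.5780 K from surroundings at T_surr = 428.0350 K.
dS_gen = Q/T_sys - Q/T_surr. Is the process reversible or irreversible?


dS_sys = 4831.8470/401.5780 = 12.0322 kJ/K
dS_surr = -4831.8470/428.0350 = -11.2884 kJ/K
dS_gen = 12.0322 - 11.2884 = 0.7437 kJ/K (irreversible)

dS_gen = 0.7437 kJ/K, irreversible


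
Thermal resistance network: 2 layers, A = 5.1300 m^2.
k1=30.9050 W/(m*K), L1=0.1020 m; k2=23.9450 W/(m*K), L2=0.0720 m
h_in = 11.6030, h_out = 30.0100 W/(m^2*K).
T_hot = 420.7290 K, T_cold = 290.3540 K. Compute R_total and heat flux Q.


R_conv_in = 1/(11.6030*5.1300) = 0.0168
R_1 = 0.1020/(30.9050*5.1300) = 0.0006
R_2 = 0.0720/(23.9450*5.1300) = 0.0006
R_conv_out = 1/(30.0100*5.1300) = 0.0065
R_total = 0.0245 K/W
Q = 130.3750 / 0.0245 = 5315.9656 W

R_total = 0.0245 K/W, Q = 5315.9656 W


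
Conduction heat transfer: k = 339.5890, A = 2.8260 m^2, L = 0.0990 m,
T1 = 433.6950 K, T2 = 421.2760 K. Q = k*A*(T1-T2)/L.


dT = 12.4190 K
Q = 339.5890 * 2.8260 * 12.4190 / 0.0990 = 120386.3380 W

120386.3380 W


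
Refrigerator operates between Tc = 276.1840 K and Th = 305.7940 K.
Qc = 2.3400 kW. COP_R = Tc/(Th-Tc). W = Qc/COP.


COP = 276.1840 / 29.6100 = 9.3274
W = 2.3400 / 9.3274 = 0.2509 kW

COP = 9.3274, W = 0.2509 kW


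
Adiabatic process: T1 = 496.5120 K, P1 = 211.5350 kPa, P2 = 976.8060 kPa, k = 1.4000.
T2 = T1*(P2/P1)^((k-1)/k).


(k-1)/k = 0.2857
(P2/P1)^exp = 1.5482
T2 = 496.5120 * 1.5482 = 768.7157 K

768.7157 K


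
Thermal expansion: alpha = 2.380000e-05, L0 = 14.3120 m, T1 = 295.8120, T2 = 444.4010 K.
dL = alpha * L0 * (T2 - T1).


dT = 148.5890 K
dL = 2.380000e-05 * 14.3120 * 148.5890 = 0.050613 m
L_final = 14.362613 m

dL = 0.050613 m


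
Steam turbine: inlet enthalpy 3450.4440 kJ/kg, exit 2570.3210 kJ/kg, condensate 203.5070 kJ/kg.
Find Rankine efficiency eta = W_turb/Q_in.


W = 880.1230 kJ/kg
Q_in = 3246.9370 kJ/kg
eta = 0.2711 = 27.1063%

eta = 27.1063%


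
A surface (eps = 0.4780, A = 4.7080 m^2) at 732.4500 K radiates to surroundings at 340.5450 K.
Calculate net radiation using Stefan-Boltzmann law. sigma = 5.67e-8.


T^4 = 2.8781e+11
Tsurr^4 = 1.3449e+10
Q = 0.4780 * 5.67e-8 * 4.7080 * 2.7436e+11 = 35008.6806 W

35008.6806 W


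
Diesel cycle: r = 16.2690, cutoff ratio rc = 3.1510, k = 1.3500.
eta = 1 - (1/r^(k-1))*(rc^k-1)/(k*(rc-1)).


r^(k-1) = 2.6545
rc^k = 4.7087
eta = 0.5189 = 51.8854%

51.8854%


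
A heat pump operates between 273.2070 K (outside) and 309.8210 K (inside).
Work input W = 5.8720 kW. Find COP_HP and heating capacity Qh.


COP = 309.8210 / 36.6140 = 8.4618
Qh = 8.4618 * 5.8720 = 49.6878 kW

COP = 8.4618, Qh = 49.6878 kW


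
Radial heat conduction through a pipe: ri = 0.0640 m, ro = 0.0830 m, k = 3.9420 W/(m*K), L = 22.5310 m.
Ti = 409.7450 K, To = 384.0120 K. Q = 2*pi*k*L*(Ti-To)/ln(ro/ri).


dT = 25.7330 K
ln(ro/ri) = 0.2600
Q = 2*pi*3.9420*22.5310*25.7330 / 0.2600 = 55241.4390 W

55241.4390 W


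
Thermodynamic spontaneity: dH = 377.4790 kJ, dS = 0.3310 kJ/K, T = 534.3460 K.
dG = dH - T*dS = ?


T*dS = 534.3460 * 0.3310 = 176.8685 kJ
dG = 377.4790 - 176.8685 = 200.6105 kJ (non-spontaneous)

dG = 200.6105 kJ, non-spontaneous


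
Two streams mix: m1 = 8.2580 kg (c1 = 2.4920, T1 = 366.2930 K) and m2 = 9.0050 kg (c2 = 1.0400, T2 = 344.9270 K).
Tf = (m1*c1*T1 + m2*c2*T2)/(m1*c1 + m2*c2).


num = 10768.2305
den = 29.9441
Tf = 359.6107 K

359.6107 K


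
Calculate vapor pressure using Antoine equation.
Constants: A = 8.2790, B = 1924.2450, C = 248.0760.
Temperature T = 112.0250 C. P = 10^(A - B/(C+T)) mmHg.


C+T = 360.1010
B/(C+T) = 5.3436
log10(P) = 8.2790 - 5.3436 = 2.9354
P = 10^2.9354 = 861.7359 mmHg

861.7359 mmHg


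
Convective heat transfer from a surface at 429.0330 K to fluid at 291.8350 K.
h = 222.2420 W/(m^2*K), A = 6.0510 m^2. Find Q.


dT = 137.1980 K
Q = 222.2420 * 6.0510 * 137.1980 = 184501.9965 W

184501.9965 W


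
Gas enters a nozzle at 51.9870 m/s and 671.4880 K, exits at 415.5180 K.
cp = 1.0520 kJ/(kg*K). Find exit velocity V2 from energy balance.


dT = 255.9700 K
2*cp*1000*dT = 538560.8800
V1^2 = 2702.6482
V2 = sqrt(541263.5282) = 735.7061 m/s

735.7061 m/s


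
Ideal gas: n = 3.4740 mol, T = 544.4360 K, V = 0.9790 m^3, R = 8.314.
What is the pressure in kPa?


P = nRT/V = 3.4740 * 8.314 * 544.4360 / 0.9790
= 15724.8557 / 0.9790 = 16062.1611 Pa = 16.0622 kPa

16.0622 kPa


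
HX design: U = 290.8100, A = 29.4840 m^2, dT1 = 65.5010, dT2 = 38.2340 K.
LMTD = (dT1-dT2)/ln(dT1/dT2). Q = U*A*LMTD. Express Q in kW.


LMTD = 50.6501 K
Q = 290.8100 * 29.4840 * 50.6501 = 434286.4259 W = 434.2864 kW

434.2864 kW


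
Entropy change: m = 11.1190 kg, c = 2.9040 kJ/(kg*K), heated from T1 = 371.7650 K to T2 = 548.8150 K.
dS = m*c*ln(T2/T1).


T2/T1 = 1.4762
ln(T2/T1) = 0.3895
dS = 11.1190 * 2.9040 * 0.3895 = 12.5768 kJ/K

12.5768 kJ/K


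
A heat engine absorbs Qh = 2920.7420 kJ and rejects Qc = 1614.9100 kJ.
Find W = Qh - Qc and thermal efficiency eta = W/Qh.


W = 2920.7420 - 1614.9100 = 1305.8320 kJ
eta = 1305.8320 / 2920.7420 = 0.4471 = 44.7089%

W = 1305.8320 kJ, eta = 44.7089%


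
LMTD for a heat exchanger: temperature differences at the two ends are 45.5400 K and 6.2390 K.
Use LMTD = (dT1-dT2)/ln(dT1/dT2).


dT1/dT2 = 7.2992
ln(dT1/dT2) = 1.9878
LMTD = 39.3010 / 1.9878 = 19.7714 K

19.7714 K


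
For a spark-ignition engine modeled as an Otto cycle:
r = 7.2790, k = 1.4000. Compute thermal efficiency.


r^(k-1) = 2.2122
eta = 1 - 1/2.2122 = 0.5480 = 54.7966%

54.7966%


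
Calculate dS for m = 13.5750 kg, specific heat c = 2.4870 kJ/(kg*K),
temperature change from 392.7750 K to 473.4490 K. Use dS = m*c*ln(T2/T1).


T2/T1 = 1.2054
ln(T2/T1) = 0.1868
dS = 13.5750 * 2.4870 * 0.1868 = 6.3068 kJ/K

6.3068 kJ/K


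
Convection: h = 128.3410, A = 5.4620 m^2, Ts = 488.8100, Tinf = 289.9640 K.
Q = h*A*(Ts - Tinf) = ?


dT = 198.8460 K
Q = 128.3410 * 5.4620 * 198.8460 = 139390.7561 W

139390.7561 W


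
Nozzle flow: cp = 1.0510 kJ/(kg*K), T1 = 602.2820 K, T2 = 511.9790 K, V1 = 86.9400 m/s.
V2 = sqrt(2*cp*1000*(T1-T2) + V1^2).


dT = 90.3030 K
2*cp*1000*dT = 189816.9060
V1^2 = 7558.5636
V2 = sqrt(197375.4696) = 444.2696 m/s

444.2696 m/s


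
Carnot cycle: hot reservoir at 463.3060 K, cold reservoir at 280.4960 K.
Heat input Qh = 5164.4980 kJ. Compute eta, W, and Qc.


eta = 1 - 280.4960/463.3060 = 0.3946
W = 0.3946 * 5164.4980 = 2037.7933 kJ
Qc = 5164.4980 - 2037.7933 = 3126.7047 kJ

eta = 39.4577%, W = 2037.7933 kJ, Qc = 3126.7047 kJ


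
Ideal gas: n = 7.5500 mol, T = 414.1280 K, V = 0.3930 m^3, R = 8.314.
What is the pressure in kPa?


P = nRT/V = 7.5500 * 8.314 * 414.1280 / 0.3930
= 25995.1044 / 0.3930 = 66145.3039 Pa = 66.1453 kPa

66.1453 kPa


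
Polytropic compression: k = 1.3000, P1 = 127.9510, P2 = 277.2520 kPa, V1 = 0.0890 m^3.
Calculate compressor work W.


(k-1)/k = 0.2308
(P2/P1)^exp = 1.1954
W = 4.3333 * 127.9510 * 0.0890 * (1.1954 - 1) = 9.6404 kJ

9.6404 kJ


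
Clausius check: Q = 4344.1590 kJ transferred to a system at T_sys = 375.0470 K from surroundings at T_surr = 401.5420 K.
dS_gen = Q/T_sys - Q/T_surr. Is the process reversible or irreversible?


dS_sys = 4344.1590/375.0470 = 11.5830 kJ/K
dS_surr = -4344.1590/401.5420 = -10.8187 kJ/K
dS_gen = 11.5830 - 10.8187 = 0.7643 kJ/K (irreversible)

dS_gen = 0.7643 kJ/K, irreversible


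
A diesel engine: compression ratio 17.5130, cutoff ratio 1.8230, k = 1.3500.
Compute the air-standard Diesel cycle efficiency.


r^(k-1) = 2.7238
rc^k = 2.2494
eta = 0.5872 = 58.7159%

58.7159%


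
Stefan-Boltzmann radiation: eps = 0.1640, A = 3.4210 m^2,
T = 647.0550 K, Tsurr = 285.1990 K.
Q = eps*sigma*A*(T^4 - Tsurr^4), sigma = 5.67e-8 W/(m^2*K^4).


T^4 = 1.7529e+11
Tsurr^4 = 6.6159e+09
Q = 0.1640 * 5.67e-8 * 3.4210 * 1.6868e+11 = 5365.8214 W

5365.8214 W


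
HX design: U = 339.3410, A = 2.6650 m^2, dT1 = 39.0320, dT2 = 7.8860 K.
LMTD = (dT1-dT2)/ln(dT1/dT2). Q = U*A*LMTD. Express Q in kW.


LMTD = 19.4749 K
Q = 339.3410 * 2.6650 * 19.4749 = 17611.9664 W = 17.6120 kW

17.6120 kW


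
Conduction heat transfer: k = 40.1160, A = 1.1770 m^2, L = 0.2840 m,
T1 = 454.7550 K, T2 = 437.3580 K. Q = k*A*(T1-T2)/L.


dT = 17.3970 K
Q = 40.1160 * 1.1770 * 17.3970 / 0.2840 = 2892.3451 W

2892.3451 W


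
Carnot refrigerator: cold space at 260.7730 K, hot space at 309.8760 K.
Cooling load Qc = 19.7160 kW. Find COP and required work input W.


COP = 260.7730 / 49.1030 = 5.3107
W = 19.7160 / 5.3107 = 3.7125 kW

COP = 5.3107, W = 3.7125 kW


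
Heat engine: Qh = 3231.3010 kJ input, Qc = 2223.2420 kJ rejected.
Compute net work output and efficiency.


W = 3231.3010 - 2223.2420 = 1008.0590 kJ
eta = 1008.0590 / 3231.3010 = 0.3120 = 31.1967%

W = 1008.0590 kJ, eta = 31.1967%


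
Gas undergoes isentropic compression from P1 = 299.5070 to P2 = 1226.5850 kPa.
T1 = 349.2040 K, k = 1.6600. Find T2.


(k-1)/k = 0.3976
(P2/P1)^exp = 1.7516
T2 = 349.2040 * 1.7516 = 611.6741 K

611.6741 K


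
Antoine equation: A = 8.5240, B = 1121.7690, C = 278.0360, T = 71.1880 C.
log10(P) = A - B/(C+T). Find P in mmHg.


C+T = 349.2240
B/(C+T) = 3.2122
log10(P) = 8.5240 - 3.2122 = 5.3118
P = 10^5.3118 = 205033.0447 mmHg

205033.0447 mmHg


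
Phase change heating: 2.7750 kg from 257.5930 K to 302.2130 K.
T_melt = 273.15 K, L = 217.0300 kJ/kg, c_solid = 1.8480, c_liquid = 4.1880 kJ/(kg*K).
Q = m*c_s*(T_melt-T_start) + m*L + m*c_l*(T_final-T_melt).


Q1 (sensible, solid) = 2.7750 * 1.8480 * 15.5570 = 79.7794 kJ
Q2 (latent) = 2.7750 * 217.0300 = 602.2582 kJ
Q3 (sensible, liquid) = 2.7750 * 4.1880 * 29.0630 = 337.7615 kJ
Q_total = 1019.7991 kJ

1019.7991 kJ


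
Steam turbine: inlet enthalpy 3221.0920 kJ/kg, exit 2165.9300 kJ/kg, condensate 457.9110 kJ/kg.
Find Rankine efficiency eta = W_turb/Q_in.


W = 1055.1620 kJ/kg
Q_in = 2763.1810 kJ/kg
eta = 0.3819 = 38.1865%

eta = 38.1865%


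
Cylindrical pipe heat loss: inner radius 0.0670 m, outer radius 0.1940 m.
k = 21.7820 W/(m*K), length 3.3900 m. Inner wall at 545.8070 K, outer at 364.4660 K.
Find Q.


dT = 181.3410 K
ln(ro/ri) = 1.0632
Q = 2*pi*21.7820*3.3900*181.3410 / 1.0632 = 79135.6976 W

79135.6976 W


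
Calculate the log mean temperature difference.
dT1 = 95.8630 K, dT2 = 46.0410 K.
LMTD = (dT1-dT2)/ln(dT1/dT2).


dT1/dT2 = 2.0821
ln(dT1/dT2) = 0.7334
LMTD = 49.8220 / 0.7334 = 67.9340 K

67.9340 K


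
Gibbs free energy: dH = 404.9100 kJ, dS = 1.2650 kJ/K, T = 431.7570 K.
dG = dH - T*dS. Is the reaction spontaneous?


T*dS = 431.7570 * 1.2650 = 546.1726 kJ
dG = 404.9100 - 546.1726 = -141.2626 kJ (spontaneous)

dG = -141.2626 kJ, spontaneous


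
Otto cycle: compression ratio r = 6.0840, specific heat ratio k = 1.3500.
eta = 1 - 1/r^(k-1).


r^(k-1) = 1.8813
eta = 1 - 1/1.8813 = 0.4685 = 46.8463%

46.8463%


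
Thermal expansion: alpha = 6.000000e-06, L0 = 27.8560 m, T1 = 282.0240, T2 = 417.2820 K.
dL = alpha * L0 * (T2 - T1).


dT = 135.2580 K
dL = 6.000000e-06 * 27.8560 * 135.2580 = 0.022606 m
L_final = 27.878606 m

dL = 0.022606 m


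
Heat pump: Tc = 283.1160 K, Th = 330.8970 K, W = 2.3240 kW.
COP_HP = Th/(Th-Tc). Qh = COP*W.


COP = 330.8970 / 47.7810 = 6.9253
Qh = 6.9253 * 2.3240 = 16.0944 kW

COP = 6.9253, Qh = 16.0944 kW


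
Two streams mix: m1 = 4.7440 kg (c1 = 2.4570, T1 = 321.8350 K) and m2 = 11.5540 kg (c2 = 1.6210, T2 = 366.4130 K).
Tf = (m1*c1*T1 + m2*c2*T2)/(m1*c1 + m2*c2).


num = 10613.8729
den = 30.3850
Tf = 349.3124 K

349.3124 K


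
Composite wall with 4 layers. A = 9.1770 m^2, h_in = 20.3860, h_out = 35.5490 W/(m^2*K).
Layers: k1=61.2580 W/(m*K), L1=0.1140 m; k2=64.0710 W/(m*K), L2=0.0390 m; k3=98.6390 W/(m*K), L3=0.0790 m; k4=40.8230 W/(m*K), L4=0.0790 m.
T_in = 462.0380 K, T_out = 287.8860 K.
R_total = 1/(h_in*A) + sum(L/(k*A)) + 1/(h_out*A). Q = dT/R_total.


R_conv_in = 1/(20.3860*9.1770) = 0.0053
R_1 = 0.1140/(61.2580*9.1770) = 0.0002
R_2 = 0.0390/(64.0710*9.1770) = 6.6329e-05
R_3 = 0.0790/(98.6390*9.1770) = 8.7273e-05
R_4 = 0.0790/(40.8230*9.1770) = 0.0002
R_conv_out = 1/(35.5490*9.1770) = 0.0031
R_total = 0.0090 K/W
Q = 174.1520 / 0.0090 = 19398.0819 W

R_total = 0.0090 K/W, Q = 19398.0819 W


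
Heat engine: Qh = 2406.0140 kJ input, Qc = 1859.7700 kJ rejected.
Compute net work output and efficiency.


W = 2406.0140 - 1859.7700 = 546.2440 kJ
eta = 546.2440 / 2406.0140 = 0.2270 = 22.7033%

W = 546.2440 kJ, eta = 22.7033%


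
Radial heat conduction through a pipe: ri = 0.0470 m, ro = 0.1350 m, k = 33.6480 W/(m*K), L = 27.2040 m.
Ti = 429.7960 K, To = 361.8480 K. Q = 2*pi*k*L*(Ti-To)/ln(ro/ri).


dT = 67.9480 K
ln(ro/ri) = 1.0551
Q = 2*pi*33.6480*27.2040*67.9480 / 1.0551 = 370376.7860 W

370376.7860 W


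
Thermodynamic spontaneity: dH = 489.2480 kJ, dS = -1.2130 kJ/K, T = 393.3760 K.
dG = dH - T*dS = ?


T*dS = 393.3760 * -1.2130 = -477.1651 kJ
dG = 489.2480 + 477.1651 = 966.4131 kJ (non-spontaneous)

dG = 966.4131 kJ, non-spontaneous


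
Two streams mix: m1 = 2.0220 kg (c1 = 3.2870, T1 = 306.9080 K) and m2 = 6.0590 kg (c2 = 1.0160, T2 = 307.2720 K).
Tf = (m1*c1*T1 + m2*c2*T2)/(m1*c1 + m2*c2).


num = 3931.3562
den = 12.8023
Tf = 307.0830 K

307.0830 K


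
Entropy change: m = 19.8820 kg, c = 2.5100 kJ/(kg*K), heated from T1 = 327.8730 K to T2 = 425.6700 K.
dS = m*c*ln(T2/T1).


T2/T1 = 1.2983
ln(T2/T1) = 0.2610
dS = 19.8820 * 2.5100 * 0.2610 = 13.0268 kJ/K

13.0268 kJ/K


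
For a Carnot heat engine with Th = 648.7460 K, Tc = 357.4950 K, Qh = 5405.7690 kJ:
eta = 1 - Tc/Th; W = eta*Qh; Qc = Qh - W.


eta = 1 - 357.4950/648.7460 = 0.4489
W = 0.4489 * 5405.7690 = 2426.8907 kJ
Qc = 5405.7690 - 2426.8907 = 2978.8783 kJ

eta = 44.8945%, W = 2426.8907 kJ, Qc = 2978.8783 kJ


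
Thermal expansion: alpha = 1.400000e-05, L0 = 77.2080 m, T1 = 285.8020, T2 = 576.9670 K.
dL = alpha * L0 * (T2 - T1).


dT = 291.1650 K
dL = 1.400000e-05 * 77.2080 * 291.1650 = 0.314724 m
L_final = 77.522724 m

dL = 0.314724 m


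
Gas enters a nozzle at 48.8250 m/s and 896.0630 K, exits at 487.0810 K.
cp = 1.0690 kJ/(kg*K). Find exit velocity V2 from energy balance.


dT = 408.9820 K
2*cp*1000*dT = 874403.5160
V1^2 = 2383.8806
V2 = sqrt(876787.3966) = 936.3693 m/s

936.3693 m/s


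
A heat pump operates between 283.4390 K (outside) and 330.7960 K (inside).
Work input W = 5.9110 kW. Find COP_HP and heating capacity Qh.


COP = 330.7960 / 47.3570 = 6.9852
Qh = 6.9852 * 5.9110 = 41.2893 kW

COP = 6.9852, Qh = 41.2893 kW


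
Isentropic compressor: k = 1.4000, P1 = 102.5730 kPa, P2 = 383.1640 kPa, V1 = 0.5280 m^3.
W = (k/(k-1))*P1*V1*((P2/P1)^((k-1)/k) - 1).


(k-1)/k = 0.2857
(P2/P1)^exp = 1.4572
W = 3.5000 * 102.5730 * 0.5280 * (1.4572 - 1) = 86.6708 kJ

86.6708 kJ


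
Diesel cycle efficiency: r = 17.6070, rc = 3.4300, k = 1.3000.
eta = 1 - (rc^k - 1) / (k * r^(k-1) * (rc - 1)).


r^(k-1) = 2.3643
rc^k = 4.9646
eta = 0.4692 = 46.9187%

46.9187%


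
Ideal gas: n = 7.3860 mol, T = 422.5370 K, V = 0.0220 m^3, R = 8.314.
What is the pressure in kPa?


P = nRT/V = 7.3860 * 8.314 * 422.5370 / 0.0220
= 25946.8158 / 0.0220 = 1179400.7162 Pa = 1179.4007 kPa

1179.4007 kPa


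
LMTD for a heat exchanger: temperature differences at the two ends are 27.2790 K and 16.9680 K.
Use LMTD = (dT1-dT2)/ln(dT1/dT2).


dT1/dT2 = 1.6077
ln(dT1/dT2) = 0.4748
LMTD = 10.3110 / 0.4748 = 21.7171 K

21.7171 K


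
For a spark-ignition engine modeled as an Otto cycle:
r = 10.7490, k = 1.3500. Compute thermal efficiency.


r^(k-1) = 2.2960
eta = 1 - 1/2.2960 = 0.5645 = 56.4467%

56.4467%


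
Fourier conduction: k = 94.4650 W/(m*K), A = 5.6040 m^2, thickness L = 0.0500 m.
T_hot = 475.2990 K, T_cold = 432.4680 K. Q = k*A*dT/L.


dT = 42.8310 K
Q = 94.4650 * 5.6040 * 42.8310 / 0.0500 = 453479.0889 W

453479.0889 W


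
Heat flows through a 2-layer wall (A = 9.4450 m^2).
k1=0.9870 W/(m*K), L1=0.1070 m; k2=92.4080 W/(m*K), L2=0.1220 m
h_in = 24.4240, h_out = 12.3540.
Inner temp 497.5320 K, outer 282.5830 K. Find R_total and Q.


R_conv_in = 1/(24.4240*9.4450) = 0.0043
R_1 = 0.1070/(0.9870*9.4450) = 0.0115
R_2 = 0.1220/(92.4080*9.4450) = 0.0001
R_conv_out = 1/(12.3540*9.4450) = 0.0086
R_total = 0.0245 K/W
Q = 214.9490 / 0.0245 = 8765.2532 W

R_total = 0.0245 K/W, Q = 8765.2532 W


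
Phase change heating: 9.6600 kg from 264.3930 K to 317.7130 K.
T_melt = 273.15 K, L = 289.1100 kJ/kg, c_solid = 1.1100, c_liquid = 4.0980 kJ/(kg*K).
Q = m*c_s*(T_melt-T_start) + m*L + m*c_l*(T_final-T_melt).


Q1 (sensible, solid) = 9.6600 * 1.1100 * 8.7570 = 93.8978 kJ
Q2 (latent) = 9.6600 * 289.1100 = 2792.8026 kJ
Q3 (sensible, liquid) = 9.6600 * 4.0980 * 44.5630 = 1764.1012 kJ
Q_total = 4650.8016 kJ

4650.8016 kJ


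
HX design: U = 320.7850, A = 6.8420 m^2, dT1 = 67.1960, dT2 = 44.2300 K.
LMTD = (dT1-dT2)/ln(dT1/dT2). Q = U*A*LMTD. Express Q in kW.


LMTD = 54.9149 K
Q = 320.7850 * 6.8420 * 54.9149 = 120527.9092 W = 120.5279 kW

120.5279 kW


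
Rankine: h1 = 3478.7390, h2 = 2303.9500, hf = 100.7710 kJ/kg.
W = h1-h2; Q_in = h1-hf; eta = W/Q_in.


W = 1174.7890 kJ/kg
Q_in = 3377.9680 kJ/kg
eta = 0.3478 = 34.7780%

eta = 34.7780%


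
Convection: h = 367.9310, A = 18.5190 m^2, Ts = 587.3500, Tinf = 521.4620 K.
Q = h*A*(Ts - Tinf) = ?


dT = 65.8880 K
Q = 367.9310 * 18.5190 * 65.8880 = 448942.0005 W

448942.0005 W


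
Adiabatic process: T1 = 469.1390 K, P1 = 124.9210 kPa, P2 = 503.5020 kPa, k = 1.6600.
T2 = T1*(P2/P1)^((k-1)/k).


(k-1)/k = 0.3976
(P2/P1)^exp = 1.7406
T2 = 469.1390 * 1.7406 = 816.5619 K

816.5619 K


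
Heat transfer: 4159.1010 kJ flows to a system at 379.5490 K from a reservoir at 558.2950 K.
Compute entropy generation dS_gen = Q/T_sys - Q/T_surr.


dS_sys = 4159.1010/379.5490 = 10.9580 kJ/K
dS_surr = -4159.1010/558.2950 = -7.4496 kJ/K
dS_gen = 10.9580 - 7.4496 = 3.5084 kJ/K (irreversible)

dS_gen = 3.5084 kJ/K, irreversible


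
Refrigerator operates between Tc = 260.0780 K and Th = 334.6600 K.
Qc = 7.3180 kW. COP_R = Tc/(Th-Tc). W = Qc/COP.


COP = 260.0780 / 74.5820 = 3.4871
W = 7.3180 / 3.4871 = 2.0986 kW

COP = 3.4871, W = 2.0986 kW


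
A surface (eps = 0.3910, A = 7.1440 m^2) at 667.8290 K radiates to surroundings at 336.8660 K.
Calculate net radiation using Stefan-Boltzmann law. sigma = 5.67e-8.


T^4 = 1.9891e+11
Tsurr^4 = 1.2877e+10
Q = 0.3910 * 5.67e-8 * 7.1440 * 1.8603e+11 = 29464.2282 W

29464.2282 W


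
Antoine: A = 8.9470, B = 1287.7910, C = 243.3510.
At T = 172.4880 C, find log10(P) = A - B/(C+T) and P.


C+T = 415.8390
B/(C+T) = 3.0968
log10(P) = 8.9470 - 3.0968 = 5.8502
P = 10^5.8502 = 708190.3705 mmHg

708190.3705 mmHg


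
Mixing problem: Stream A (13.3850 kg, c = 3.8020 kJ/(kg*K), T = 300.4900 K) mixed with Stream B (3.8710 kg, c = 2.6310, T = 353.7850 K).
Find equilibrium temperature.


num = 18895.0261
den = 61.0744
Tf = 309.3773 K

309.3773 K


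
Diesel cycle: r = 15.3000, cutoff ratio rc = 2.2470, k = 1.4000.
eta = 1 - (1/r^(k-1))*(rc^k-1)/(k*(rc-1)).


r^(k-1) = 2.9777
rc^k = 3.1063
eta = 0.5948 = 59.4818%

59.4818%


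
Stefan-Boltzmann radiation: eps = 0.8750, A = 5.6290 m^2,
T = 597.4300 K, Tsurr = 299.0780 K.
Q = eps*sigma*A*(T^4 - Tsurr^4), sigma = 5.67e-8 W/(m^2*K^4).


T^4 = 1.2739e+11
Tsurr^4 = 8.0009e+09
Q = 0.8750 * 5.67e-8 * 5.6290 * 1.1939e+11 = 33342.6973 W

33342.6973 W


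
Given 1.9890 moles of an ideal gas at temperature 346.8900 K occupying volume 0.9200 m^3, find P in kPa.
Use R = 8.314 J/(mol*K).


P = nRT/V = 1.9890 * 8.314 * 346.8900 / 0.9200
= 5736.3624 / 0.9200 = 6235.1766 Pa = 6.2352 kPa

6.2352 kPa


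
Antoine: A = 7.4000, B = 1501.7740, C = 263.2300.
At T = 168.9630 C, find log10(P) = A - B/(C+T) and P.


C+T = 432.1930
B/(C+T) = 3.4748
log10(P) = 7.4000 - 3.4748 = 3.9252
P = 10^3.9252 = 8418.2862 mmHg

8418.2862 mmHg


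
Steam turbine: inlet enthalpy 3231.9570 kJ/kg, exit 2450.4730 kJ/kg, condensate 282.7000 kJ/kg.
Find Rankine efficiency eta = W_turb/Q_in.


W = 781.4840 kJ/kg
Q_in = 2949.2570 kJ/kg
eta = 0.2650 = 26.4977%

eta = 26.4977%


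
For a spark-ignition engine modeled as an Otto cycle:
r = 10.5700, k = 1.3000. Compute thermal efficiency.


r^(k-1) = 2.0287
eta = 1 - 1/2.0287 = 0.5071 = 50.7079%

50.7079%


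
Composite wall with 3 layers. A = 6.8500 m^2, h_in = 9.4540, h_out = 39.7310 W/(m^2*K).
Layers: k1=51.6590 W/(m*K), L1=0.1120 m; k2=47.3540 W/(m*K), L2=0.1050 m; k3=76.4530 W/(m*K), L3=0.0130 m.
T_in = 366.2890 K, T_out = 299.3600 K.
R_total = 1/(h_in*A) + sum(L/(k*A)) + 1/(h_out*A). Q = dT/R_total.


R_conv_in = 1/(9.4540*6.8500) = 0.0154
R_1 = 0.1120/(51.6590*6.8500) = 0.0003
R_2 = 0.1050/(47.3540*6.8500) = 0.0003
R_3 = 0.0130/(76.4530*6.8500) = 2.4823e-05
R_conv_out = 1/(39.7310*6.8500) = 0.0037
R_total = 0.0198 K/W
Q = 66.9290 / 0.0198 = 3383.4945 W

R_total = 0.0198 K/W, Q = 3383.4945 W


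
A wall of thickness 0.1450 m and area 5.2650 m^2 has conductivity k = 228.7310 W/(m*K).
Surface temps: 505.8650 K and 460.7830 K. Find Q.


dT = 45.0820 K
Q = 228.7310 * 5.2650 * 45.0820 / 0.1450 = 374419.6014 W

374419.6014 W


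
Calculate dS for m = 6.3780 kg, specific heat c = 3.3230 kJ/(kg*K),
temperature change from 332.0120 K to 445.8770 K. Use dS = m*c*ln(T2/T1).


T2/T1 = 1.3430
ln(T2/T1) = 0.2949
dS = 6.3780 * 3.3230 * 0.2949 = 6.2495 kJ/K

6.2495 kJ/K


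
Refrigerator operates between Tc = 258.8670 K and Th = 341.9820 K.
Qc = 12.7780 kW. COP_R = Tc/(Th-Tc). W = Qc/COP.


COP = 258.8670 / 83.1150 = 3.1146
W = 12.7780 / 3.1146 = 4.1027 kW

COP = 3.1146, W = 4.1027 kW


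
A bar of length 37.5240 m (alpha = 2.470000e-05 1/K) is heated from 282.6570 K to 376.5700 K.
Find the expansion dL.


dT = 93.9130 K
dL = 2.470000e-05 * 37.5240 * 93.9130 = 0.087043 m
L_final = 37.611043 m

dL = 0.087043 m


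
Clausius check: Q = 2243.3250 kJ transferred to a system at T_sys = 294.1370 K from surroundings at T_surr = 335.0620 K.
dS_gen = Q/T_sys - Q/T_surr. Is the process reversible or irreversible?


dS_sys = 2243.3250/294.1370 = 7.6268 kJ/K
dS_surr = -2243.3250/335.0620 = -6.6953 kJ/K
dS_gen = 7.6268 - 6.6953 = 0.9315 kJ/K (irreversible)

dS_gen = 0.9315 kJ/K, irreversible


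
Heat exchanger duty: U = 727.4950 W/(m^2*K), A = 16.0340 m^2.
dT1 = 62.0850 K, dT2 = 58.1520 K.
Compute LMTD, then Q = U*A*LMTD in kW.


LMTD = 60.0971 K
Q = 727.4950 * 16.0340 * 60.0971 = 701011.3704 W = 701.0114 kW

701.0114 kW


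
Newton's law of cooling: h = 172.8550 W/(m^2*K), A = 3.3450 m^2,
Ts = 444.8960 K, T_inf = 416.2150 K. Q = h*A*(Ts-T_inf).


dT = 28.6810 K
Q = 172.8550 * 3.3450 * 28.6810 = 16583.3535 W

16583.3535 W


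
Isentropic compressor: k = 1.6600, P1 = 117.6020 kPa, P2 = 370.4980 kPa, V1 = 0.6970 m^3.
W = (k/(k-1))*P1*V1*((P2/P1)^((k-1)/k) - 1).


(k-1)/k = 0.3976
(P2/P1)^exp = 1.5781
W = 2.5152 * 117.6020 * 0.6970 * (1.5781 - 1) = 119.1929 kJ

119.1929 kJ


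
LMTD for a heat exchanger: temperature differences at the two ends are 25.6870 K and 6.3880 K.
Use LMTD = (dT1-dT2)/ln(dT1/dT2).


dT1/dT2 = 4.0211
ln(dT1/dT2) = 1.3916
LMTD = 19.2990 / 1.3916 = 13.8686 K

13.8686 K


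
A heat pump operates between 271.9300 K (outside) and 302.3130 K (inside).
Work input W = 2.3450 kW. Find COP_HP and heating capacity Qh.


COP = 302.3130 / 30.3830 = 9.9501
Qh = 9.9501 * 2.3450 = 23.3329 kW

COP = 9.9501, Qh = 23.3329 kW


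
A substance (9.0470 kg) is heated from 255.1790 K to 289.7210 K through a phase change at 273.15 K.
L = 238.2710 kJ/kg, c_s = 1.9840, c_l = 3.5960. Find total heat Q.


Q1 (sensible, solid) = 9.0470 * 1.9840 * 17.9710 = 322.5659 kJ
Q2 (latent) = 9.0470 * 238.2710 = 2155.6377 kJ
Q3 (sensible, liquid) = 9.0470 * 3.5960 * 16.5710 = 539.1045 kJ
Q_total = 3017.3082 kJ

3017.3082 kJ


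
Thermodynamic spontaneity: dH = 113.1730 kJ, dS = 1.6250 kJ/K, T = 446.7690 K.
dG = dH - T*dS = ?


T*dS = 446.7690 * 1.6250 = 725.9996 kJ
dG = 113.1730 - 725.9996 = -612.8266 kJ (spontaneous)

dG = -612.8266 kJ, spontaneous


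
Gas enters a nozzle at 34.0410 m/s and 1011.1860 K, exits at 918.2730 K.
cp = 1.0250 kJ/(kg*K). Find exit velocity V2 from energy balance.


dT = 92.9130 K
2*cp*1000*dT = 190471.6500
V1^2 = 1158.7897
V2 = sqrt(191630.4397) = 437.7561 m/s

437.7561 m/s


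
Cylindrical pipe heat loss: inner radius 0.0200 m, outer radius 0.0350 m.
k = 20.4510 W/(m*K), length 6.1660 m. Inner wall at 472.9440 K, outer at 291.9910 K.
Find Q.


dT = 180.9530 K
ln(ro/ri) = 0.5596
Q = 2*pi*20.4510*6.1660*180.9530 / 0.5596 = 256196.8388 W

256196.8388 W


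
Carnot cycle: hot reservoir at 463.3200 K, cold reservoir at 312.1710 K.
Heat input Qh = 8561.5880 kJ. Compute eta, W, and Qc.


eta = 1 - 312.1710/463.3200 = 0.3262
W = 0.3262 * 8561.5880 = 2793.0490 kJ
Qc = 8561.5880 - 2793.0490 = 5768.5390 kJ

eta = 32.6230%, W = 2793.0490 kJ, Qc = 5768.5390 kJ


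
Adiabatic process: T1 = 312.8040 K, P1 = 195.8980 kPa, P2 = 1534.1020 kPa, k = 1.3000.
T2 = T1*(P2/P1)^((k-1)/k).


(k-1)/k = 0.2308
(P2/P1)^exp = 1.6079
T2 = 312.8040 * 1.6079 = 502.9669 K

502.9669 K


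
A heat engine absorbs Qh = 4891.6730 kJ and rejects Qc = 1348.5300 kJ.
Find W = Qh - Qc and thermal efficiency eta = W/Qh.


W = 4891.6730 - 1348.5300 = 3543.1430 kJ
eta = 3543.1430 / 4891.6730 = 0.7243 = 72.4321%

W = 3543.1430 kJ, eta = 72.4321%


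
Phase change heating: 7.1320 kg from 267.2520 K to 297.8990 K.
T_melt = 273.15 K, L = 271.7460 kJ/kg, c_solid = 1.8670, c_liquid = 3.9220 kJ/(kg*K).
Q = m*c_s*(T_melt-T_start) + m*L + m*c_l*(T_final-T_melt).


Q1 (sensible, solid) = 7.1320 * 1.8670 * 5.8980 = 78.5345 kJ
Q2 (latent) = 7.1320 * 271.7460 = 1938.0925 kJ
Q3 (sensible, liquid) = 7.1320 * 3.9220 * 24.7490 = 692.2717 kJ
Q_total = 2708.8987 kJ

2708.8987 kJ


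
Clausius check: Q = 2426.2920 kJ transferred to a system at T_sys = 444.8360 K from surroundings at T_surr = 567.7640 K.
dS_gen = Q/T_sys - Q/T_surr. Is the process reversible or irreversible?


dS_sys = 2426.2920/444.8360 = 5.4544 kJ/K
dS_surr = -2426.2920/567.7640 = -4.2734 kJ/K
dS_gen = 5.4544 - 4.2734 = 1.1809 kJ/K (irreversible)

dS_gen = 1.1809 kJ/K, irreversible


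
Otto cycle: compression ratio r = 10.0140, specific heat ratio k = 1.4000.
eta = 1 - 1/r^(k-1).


r^(k-1) = 2.5133
eta = 1 - 1/2.5133 = 0.6021 = 60.2116%

60.2116%


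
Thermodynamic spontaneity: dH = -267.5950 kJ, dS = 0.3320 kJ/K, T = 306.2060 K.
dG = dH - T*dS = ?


T*dS = 306.2060 * 0.3320 = 101.6604 kJ
dG = -267.5950 - 101.6604 = -369.2554 kJ (spontaneous)

dG = -369.2554 kJ, spontaneous


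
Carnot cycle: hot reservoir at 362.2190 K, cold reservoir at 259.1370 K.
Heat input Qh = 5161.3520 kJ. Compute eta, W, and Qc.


eta = 1 - 259.1370/362.2190 = 0.2846
W = 0.2846 * 5161.3520 = 1468.8420 kJ
Qc = 5161.3520 - 1468.8420 = 3692.5100 kJ

eta = 28.4585%, W = 1468.8420 kJ, Qc = 3692.5100 kJ
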